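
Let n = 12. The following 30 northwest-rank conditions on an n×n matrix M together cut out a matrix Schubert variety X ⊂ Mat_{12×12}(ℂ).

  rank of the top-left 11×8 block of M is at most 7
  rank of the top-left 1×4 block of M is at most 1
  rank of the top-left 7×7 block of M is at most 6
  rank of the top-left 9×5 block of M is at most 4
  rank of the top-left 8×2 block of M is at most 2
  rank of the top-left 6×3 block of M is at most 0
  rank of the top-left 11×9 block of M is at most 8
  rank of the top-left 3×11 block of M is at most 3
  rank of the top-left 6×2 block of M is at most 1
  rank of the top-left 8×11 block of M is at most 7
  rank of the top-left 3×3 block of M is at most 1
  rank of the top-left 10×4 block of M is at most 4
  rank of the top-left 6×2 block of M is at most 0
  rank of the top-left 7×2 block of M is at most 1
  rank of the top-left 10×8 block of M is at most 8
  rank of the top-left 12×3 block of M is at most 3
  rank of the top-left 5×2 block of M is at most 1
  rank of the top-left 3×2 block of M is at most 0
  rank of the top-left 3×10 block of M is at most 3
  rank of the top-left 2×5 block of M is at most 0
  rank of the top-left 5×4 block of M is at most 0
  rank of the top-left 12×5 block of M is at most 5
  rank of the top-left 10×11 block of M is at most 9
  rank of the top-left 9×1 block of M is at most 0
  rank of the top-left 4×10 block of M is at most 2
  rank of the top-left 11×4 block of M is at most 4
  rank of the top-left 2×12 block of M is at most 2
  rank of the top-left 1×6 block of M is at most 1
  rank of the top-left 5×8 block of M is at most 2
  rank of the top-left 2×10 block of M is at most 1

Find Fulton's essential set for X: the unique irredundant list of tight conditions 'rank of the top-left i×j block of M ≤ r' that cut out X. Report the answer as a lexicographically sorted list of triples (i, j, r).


Recovering R(i,j) via the rank-extension bound from the 30 conditions:

  row 1: 0, 0, 0, 0, 0, 1, 1, 1, 1, 1, 1, 1
  row 2: 0, 0, 0, 0, 0, 1, 1, 1, 1, 1, 2, 2
  row 3: 0, 0, 0, 0, 1, 2, 2, 2, 2, 2, 3, 3
  row 4: 0, 0, 0, 0, 1, 2, 2, 2, 2, 2, 3, 4
  row 5: 0, 0, 0, 0, 1, 2, 2, 2, 3, 3, 4, 5
  row 6: 0, 0, 0, 1, 2, 3, 3, 3, 4, 4, 5, 6
  row 7: 0, 1, 1, 2, 3, 4, 4, 4, 5, 5, 6, 7
  row 8: 0, 1, 2, 3, 4, 5, 5, 5, 6, 6, 7, 8
  row 9: 0, 1, 2, 3, 4, 5, 6, 6, 7, 7, 8, 9
  row 10: 1, 2, 3, 4, 5, 6, 7, 7, 8, 8, 9, 10
  row 11: 1, 2, 3, 4, 5, 6, 7, 7, 8, 9, 10, 11
  row 12: 1, 2, 3, 4, 5, 6, 7, 8, 9, 10, 11, 12

giving w = (6, 11, 5, 12, 9, 4, 2, 3, 7, 1, 10, 8) via Δ²R.

D(w) has 39 cells with 8 SE-corners; essential set:

[(2, 5, 0), (2, 10, 1), (4, 10, 2), (5, 4, 0), (5, 8, 2), (6, 3, 0), (9, 1, 0), (11, 8, 7)]


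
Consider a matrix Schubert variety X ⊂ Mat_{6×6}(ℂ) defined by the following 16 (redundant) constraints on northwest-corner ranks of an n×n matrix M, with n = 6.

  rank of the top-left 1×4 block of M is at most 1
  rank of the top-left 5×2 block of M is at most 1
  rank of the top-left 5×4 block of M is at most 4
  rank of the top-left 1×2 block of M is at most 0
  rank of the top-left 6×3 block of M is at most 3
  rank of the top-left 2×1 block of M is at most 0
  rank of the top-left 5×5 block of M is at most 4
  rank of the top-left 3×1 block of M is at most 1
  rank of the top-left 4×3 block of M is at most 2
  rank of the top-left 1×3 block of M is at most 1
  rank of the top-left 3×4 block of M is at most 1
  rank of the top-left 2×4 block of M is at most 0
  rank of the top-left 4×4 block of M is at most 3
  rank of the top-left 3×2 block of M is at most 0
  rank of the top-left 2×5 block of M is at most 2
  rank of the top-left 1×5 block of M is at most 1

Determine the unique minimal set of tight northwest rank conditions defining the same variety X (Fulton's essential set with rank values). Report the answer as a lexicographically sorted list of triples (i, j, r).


Propagating the 16 rank bounds to every northwest block:

  row 1: 0 | 0 | 0 | 0 | 1 | 1
  row 2: 0 | 0 | 0 | 0 | 1 | 2
  row 3: 0 | 0 | 1 | 1 | 2 | 3
  row 4: 1 | 1 | 2 | 2 | 3 | 4
  row 5: 1 | 1 | 2 | 3 | 4 | 5
  row 6: 1 | 2 | 3 | 4 | 5 | 6

reading off 1-entries of Δ²R: w = (5, 6, 3, 1, 4, 2).

D(w) has 11 cells with 3 SE-corners; essential set:

[(2, 4, 0), (3, 2, 0), (5, 2, 1)]


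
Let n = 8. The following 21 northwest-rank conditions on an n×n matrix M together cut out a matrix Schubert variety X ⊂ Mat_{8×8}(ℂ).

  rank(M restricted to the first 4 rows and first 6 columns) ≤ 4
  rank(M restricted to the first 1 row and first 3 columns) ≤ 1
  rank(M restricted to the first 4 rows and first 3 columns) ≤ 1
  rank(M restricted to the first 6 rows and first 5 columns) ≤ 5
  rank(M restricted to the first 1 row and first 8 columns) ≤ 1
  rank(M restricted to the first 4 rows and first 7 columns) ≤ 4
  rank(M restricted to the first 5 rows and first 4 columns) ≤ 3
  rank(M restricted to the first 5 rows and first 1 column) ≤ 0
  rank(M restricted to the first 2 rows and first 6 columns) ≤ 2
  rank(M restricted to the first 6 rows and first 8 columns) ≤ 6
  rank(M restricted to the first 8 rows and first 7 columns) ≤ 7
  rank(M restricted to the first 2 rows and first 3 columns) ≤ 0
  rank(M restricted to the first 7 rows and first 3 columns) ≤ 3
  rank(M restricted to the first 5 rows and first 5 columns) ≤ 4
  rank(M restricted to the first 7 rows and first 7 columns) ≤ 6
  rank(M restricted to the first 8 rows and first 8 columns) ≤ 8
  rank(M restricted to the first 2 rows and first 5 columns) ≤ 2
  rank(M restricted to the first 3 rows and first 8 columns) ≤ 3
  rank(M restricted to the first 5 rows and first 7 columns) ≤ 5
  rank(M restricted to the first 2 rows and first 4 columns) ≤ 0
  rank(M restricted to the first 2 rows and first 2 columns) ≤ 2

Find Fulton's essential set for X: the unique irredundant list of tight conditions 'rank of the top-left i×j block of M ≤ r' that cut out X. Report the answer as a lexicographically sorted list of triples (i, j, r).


The tightest implied rank at each (i,j), from the 21 conditions:

  row 1: 0  0  0  0  1  1  1  1
  row 2: 0  0  0  0  1  2  2  2
  row 3: 0  1  1  1  2  3  3  3
  row 4: 0  1  1  2  3  4  4  4
  row 5: 0  1  2  3  4  5  5  5
  row 6: 1  2  3  4  5  6  6  6
  row 7: 1  2  3  4  5  6  6  7
  row 8: 1  2  3  4  5  6  7  8

reading off 1-entries of Δ²R: w = (5, 6, 2, 4, 3, 1, 8, 7).

|D(w)|=13, |Ess(w)|=4:

[(2, 4, 0), (4, 3, 1), (5, 1, 0), (7, 7, 6)]


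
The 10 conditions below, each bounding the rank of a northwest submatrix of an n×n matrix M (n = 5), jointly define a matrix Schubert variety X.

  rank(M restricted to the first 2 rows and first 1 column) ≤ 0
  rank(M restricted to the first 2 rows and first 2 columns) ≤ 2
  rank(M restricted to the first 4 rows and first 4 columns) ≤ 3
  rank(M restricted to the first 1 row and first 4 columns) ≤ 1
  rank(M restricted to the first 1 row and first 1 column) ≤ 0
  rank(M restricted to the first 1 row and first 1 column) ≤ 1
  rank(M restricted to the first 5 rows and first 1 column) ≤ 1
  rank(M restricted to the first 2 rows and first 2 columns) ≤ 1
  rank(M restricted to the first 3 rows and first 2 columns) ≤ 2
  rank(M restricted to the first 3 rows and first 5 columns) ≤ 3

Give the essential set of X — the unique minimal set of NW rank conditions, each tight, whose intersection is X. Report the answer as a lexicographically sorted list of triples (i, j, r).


Propagating the 10 rank bounds to every northwest block:

  R[1]: 0 | 1 | 1 | 1 | 1
  R[2]: 0 | 1 | 2 | 2 | 2
  R[3]: 1 | 2 | 3 | 3 | 3
  R[4]: 1 | 2 | 3 | 3 | 4
  R[5]: 1 | 2 | 3 | 4 | 5

reading off 1-entries of Δ²R: w = (2, 3, 1, 5, 4).

Rothe diagram D(w) (3 cells), 2 SE-corners (essential conditions):

[(2, 1, 0), (4, 4, 3)]


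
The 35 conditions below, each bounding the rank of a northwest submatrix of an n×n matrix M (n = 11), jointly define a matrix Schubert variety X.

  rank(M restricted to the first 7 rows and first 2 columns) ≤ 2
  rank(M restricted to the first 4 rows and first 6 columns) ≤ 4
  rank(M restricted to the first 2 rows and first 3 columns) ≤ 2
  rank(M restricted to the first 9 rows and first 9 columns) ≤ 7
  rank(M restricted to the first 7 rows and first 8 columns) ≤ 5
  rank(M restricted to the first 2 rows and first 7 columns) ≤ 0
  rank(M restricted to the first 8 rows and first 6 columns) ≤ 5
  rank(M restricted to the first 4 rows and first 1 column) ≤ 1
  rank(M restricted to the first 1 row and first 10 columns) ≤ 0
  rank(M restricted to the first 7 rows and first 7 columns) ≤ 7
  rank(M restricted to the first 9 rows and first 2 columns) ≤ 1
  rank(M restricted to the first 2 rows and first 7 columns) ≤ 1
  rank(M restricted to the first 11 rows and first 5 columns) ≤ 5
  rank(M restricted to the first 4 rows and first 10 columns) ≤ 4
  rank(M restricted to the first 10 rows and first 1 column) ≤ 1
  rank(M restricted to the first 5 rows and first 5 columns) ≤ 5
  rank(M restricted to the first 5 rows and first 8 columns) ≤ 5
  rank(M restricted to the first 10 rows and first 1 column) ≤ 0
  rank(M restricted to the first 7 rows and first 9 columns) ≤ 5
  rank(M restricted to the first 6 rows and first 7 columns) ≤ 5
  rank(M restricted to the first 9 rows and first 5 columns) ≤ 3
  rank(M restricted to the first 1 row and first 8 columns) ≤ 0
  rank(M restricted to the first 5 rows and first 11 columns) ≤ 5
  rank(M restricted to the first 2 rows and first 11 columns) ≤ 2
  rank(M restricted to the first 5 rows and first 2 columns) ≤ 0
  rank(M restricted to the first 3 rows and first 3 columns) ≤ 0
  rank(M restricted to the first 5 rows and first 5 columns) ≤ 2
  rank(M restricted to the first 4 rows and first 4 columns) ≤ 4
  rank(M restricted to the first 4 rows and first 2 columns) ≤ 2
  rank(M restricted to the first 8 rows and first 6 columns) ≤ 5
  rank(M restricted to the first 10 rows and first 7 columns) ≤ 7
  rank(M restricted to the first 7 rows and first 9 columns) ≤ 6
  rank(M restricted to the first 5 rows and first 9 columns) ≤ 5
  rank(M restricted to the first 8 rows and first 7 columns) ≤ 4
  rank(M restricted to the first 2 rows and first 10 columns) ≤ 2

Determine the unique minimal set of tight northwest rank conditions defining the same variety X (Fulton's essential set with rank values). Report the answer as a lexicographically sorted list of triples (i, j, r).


Recovering R(i,j) via the rank-extension bound from the 35 conditions:

  0 | 0 | 0 | 0 | 0 | 0 | 0 | 0 | 0 | 0 | 1
  0 | 0 | 0 | 0 | 0 | 0 | 0 | 1 | 1 | 1 | 2
  0 | 0 | 0 | 1 | 1 | 1 | 1 | 2 | 2 | 2 | 3
  0 | 0 | 1 | 2 | 2 | 2 | 2 | 3 | 3 | 3 | 4
  0 | 0 | 1 | 2 | 2 | 3 | 3 | 4 | 4 | 4 | 5
  0 | 1 | 2 | 3 | 3 | 4 | 4 | 5 | 5 | 5 | 6
  0 | 1 | 2 | 3 | 3 | 4 | 4 | 5 | 5 | 6 | 7
  0 | 1 | 2 | 3 | 3 | 4 | 4 | 5 | 6 | 7 | 8
  0 | 1 | 2 | 3 | 3 | 4 | 5 | 6 | 7 | 8 | 9
  0 | 1 | 2 | 3 | 4 | 5 | 6 | 7 | 8 | 9 | 10
  1 | 2 | 3 | 4 | 5 | 6 | 7 | 8 | 9 | 10 | 11

so w = (11, 8, 4, 3, 6, 2, 10, 9, 7, 5, 1).

|D(w)|=36, |Ess(w)|=9:

[(1, 10, 0), (2, 7, 0), (3, 3, 0), (5, 2, 0), (5, 5, 2), (7, 9, 5), (8, 7, 4), (9, 5, 3), (10, 1, 0)]


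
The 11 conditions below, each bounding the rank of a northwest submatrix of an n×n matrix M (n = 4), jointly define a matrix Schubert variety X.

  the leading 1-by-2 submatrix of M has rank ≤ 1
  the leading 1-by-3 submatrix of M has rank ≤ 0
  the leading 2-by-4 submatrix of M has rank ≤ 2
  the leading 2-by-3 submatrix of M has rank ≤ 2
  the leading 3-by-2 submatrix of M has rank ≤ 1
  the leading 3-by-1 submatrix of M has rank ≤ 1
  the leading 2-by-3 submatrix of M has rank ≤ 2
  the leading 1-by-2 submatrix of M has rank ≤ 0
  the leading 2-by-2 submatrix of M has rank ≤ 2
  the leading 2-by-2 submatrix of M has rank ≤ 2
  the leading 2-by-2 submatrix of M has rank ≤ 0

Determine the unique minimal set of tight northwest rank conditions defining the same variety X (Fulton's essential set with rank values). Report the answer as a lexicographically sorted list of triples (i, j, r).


Computing R[i][j] = min implied NW-rank bound (n=4, 11 conditions):

  0 0 0 1
  0 0 1 2
  1 1 2 3
  1 2 3 4

giving w = (4, 3, 1, 2) via Δ²R.

Rothe diagram D(w) (5 cells), 2 SE-corners (essential conditions):

[(1, 3, 0), (2, 2, 0)]


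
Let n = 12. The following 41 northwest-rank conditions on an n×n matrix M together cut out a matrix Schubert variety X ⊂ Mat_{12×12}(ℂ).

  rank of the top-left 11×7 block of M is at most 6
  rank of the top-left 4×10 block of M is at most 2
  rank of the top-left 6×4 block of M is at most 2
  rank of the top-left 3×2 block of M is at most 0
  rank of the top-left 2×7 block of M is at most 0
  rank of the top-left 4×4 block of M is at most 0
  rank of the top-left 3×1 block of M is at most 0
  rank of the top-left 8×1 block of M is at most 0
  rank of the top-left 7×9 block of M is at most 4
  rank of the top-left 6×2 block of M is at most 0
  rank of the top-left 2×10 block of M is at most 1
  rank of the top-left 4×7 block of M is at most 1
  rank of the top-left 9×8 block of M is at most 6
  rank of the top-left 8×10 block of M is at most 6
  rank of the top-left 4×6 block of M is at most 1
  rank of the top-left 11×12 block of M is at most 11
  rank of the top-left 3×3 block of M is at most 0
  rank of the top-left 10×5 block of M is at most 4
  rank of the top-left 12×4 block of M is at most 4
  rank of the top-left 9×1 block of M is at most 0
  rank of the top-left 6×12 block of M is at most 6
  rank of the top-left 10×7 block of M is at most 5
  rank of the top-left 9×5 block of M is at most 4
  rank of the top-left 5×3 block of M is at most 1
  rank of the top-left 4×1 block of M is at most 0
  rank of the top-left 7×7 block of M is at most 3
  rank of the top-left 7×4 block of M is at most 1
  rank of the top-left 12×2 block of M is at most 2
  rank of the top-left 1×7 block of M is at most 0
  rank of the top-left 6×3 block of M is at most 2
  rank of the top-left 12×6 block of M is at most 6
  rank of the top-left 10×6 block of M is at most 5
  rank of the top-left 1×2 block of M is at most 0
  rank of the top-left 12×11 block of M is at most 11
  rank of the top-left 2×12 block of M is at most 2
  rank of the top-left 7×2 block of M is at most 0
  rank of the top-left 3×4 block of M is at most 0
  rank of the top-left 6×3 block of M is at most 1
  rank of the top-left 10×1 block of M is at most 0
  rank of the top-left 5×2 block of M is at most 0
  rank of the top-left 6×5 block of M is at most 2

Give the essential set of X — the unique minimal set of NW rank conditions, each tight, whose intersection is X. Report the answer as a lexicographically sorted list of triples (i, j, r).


Rank table r_w(12×12) implied by the 41 constraints:

  0 0 0 0 0 0 0 1 1 1 1 1
  0 0 0 0 0 0 0 1 1 1 2 2
  0 0 0 0 1 1 1 2 2 2 3 3
  0 0 0 0 1 1 1 2 2 2 3 4
  0 0 1 1 2 2 2 3 3 3 4 5
  0 0 1 1 2 3 3 4 4 4 5 6
  0 0 1 1 2 3 3 4 4 5 6 7
  0 1 2 2 3 4 4 5 5 6 7 8
  0 1 2 3 4 5 5 6 6 7 8 9
  0 1 2 3 4 5 5 6 7 8 9 10
  1 2 3 4 5 6 6 7 8 9 10 11
  1 2 3 4 5 6 7 8 9 10 11 12

the unique w with this rank table is (8, 11, 5, 12, 3, 6, 10, 2, 4, 9, 1, 7).

ℓ(w)=42; the 11 essential cells (i,j,r):

[(2, 7, 0), (2, 10, 1), (4, 4, 0), (4, 7, 1), (4, 10, 2), (7, 2, 0), (7, 4, 1), (7, 7, 3), (7, 9, 4), (10, 1, 0), (10, 7, 5)]


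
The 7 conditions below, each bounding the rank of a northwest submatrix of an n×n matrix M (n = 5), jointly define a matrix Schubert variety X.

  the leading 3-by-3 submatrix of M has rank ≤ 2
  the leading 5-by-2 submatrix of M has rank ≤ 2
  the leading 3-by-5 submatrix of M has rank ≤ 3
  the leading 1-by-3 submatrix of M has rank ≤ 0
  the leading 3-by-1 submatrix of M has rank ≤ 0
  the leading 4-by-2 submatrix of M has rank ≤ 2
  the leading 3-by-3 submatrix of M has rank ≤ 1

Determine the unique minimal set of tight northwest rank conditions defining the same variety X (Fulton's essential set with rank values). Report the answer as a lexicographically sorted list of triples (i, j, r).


Rank table r_w(5×5) implied by the 7 constraints:

  i=1: 0, 0, 0, 1, 1
  i=2: 0, 1, 1, 2, 2
  i=3: 0, 1, 1, 2, 3
  i=4: 1, 2, 2, 3, 4
  i=5: 1, 2, 3, 4, 5

so w = (4, 2, 5, 1, 3).

Fulton essential set (3 of the 6 Rothe cells):

[(1, 3, 0), (3, 1, 0), (3, 3, 1)]


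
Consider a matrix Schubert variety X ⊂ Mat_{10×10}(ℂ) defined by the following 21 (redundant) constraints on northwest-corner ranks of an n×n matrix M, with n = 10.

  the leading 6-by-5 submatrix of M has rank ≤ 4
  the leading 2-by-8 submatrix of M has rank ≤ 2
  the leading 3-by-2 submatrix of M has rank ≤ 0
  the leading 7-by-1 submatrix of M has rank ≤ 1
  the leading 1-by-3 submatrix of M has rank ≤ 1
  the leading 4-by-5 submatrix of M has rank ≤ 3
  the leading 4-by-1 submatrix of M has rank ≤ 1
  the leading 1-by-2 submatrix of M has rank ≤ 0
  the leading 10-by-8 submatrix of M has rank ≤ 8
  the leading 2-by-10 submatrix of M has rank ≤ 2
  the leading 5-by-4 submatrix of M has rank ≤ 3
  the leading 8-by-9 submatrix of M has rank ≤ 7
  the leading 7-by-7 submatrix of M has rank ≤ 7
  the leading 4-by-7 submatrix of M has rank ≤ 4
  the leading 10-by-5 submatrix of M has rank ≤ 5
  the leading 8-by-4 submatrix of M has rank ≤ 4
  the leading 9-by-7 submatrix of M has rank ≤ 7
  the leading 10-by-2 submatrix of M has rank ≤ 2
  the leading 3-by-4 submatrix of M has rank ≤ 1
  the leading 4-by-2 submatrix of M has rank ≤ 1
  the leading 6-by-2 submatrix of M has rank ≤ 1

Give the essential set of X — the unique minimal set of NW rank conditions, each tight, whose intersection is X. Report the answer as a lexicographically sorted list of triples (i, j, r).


Reconstructing r_w from the 21 given conditions:

  i=1: 0  0  1  1  1  1  1  1  1  1
  i=2: 0  0  1  1  2  2  2  2  2  2
  i=3: 0  0  1  1  2  3  3  3  3  3
  i=4: 1  1  2  2  3  4  4  4  4  4
  i=5: 1  1  2  3  4  5  5  5  5  5
  i=6: 1  1  2  3  4  5  6  6  6  6
  i=7: 1  2  3  4  5  6  7  7  7  7
  i=8: 1  2  3  4  5  6  7  7  7  8
  i=9: 1  2  3  4  5  6  7  8  8  9
  i=10: 1  2  3  4  5  6  7  8  9  10

so w = (3, 5, 6, 1, 4, 7, 2, 10, 8, 9).

D(w) has 12 cells with 4 SE-corners; essential set:

[(3, 2, 0), (3, 4, 1), (6, 2, 1), (8, 9, 7)]


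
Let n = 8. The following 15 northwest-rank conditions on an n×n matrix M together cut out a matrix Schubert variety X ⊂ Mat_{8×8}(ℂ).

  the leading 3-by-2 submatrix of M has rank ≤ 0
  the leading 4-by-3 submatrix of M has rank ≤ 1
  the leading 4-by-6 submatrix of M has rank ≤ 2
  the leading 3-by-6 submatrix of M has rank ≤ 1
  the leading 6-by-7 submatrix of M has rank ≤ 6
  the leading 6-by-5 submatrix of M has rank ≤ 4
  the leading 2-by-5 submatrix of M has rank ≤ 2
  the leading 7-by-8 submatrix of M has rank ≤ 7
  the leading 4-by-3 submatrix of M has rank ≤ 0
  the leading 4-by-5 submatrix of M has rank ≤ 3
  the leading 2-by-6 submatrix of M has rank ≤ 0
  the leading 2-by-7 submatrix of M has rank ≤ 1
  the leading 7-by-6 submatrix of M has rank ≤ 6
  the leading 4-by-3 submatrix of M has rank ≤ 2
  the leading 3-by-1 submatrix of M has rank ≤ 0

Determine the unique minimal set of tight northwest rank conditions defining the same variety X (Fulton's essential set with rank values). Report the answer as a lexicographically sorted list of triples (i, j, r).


Rank table r_w(8×8) implied by the 15 constraints:

  row 1: 0  0  0  0  0  0  1  1
  row 2: 0  0  0  0  0  0  1  2
  row 3: 0  0  0  1  1  1  2  3
  row 4: 0  0  0  1  2  2  3  4
  row 5: 1  1  1  2  3  3  4  5
  row 6: 1  2  2  3  4  4  5  6
  row 7: 1  2  3  4  5  5  6  7
  row 8: 1  2  3  4  5  6  7  8

hence w(1..8) = (7, 8, 4, 5, 1, 2, 3, 6).

2 SE-corners of the 18-cell Rothe diagram give Ess(w):

[(2, 6, 0), (4, 3, 0)]


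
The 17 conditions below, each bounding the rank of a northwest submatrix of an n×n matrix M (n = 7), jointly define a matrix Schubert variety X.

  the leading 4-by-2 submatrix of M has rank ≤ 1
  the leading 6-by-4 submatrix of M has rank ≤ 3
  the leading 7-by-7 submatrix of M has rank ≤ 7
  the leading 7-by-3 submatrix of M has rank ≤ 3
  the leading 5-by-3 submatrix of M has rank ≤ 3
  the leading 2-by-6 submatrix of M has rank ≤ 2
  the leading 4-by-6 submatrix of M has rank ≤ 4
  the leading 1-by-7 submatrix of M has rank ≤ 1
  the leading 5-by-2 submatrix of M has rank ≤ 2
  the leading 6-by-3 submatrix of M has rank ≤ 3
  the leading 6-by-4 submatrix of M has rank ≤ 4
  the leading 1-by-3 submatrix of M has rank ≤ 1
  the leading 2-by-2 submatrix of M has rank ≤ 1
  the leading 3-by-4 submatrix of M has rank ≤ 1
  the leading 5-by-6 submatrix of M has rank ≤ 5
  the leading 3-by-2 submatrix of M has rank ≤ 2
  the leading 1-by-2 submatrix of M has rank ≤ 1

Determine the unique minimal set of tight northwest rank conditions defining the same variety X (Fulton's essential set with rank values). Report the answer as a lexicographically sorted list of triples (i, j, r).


Propagating the 17 rank bounds to every northwest block:

  1  1  1  1  1  1  1
  1  1  1  1  2  2  2
  1  1  1  1  2  3  3
  1  1  2  2  3  4  4
  1  2  3  3  4  5  5
  1  2  3  3  4  5  6
  1  2  3  4  5  6  7

so w = (1, 5, 6, 3, 2, 7, 4).

ℓ(w)=8; the 3 essential cells (i,j,r):

[(3, 4, 1), (4, 2, 1), (6, 4, 3)]


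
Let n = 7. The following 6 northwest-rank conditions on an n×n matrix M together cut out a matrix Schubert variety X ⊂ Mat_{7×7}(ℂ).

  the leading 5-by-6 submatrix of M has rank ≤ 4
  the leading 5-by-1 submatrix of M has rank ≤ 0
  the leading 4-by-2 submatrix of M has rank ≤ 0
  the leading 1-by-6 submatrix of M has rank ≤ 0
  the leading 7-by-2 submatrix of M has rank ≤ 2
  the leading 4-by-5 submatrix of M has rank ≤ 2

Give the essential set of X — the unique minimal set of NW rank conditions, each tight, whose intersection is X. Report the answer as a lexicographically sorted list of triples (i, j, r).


Recovering R(i,j) via the rank-extension bound from the 6 conditions:

  R[1]: 0 0 0 0 0 0 1
  R[2]: 0 0 1 1 1 1 2
  R[3]: 0 0 1 2 2 2 3
  R[4]: 0 0 1 2 2 3 4
  R[5]: 0 1 2 3 3 4 5
  R[6]: 1 2 3 4 4 5 6
  R[7]: 1 2 3 4 5 6 7

the unique w with this rank table is (7, 3, 4, 6, 2, 1, 5).

|D(w)|=14, |Ess(w)|=4:

[(1, 6, 0), (4, 2, 0), (4, 5, 2), (5, 1, 0)]


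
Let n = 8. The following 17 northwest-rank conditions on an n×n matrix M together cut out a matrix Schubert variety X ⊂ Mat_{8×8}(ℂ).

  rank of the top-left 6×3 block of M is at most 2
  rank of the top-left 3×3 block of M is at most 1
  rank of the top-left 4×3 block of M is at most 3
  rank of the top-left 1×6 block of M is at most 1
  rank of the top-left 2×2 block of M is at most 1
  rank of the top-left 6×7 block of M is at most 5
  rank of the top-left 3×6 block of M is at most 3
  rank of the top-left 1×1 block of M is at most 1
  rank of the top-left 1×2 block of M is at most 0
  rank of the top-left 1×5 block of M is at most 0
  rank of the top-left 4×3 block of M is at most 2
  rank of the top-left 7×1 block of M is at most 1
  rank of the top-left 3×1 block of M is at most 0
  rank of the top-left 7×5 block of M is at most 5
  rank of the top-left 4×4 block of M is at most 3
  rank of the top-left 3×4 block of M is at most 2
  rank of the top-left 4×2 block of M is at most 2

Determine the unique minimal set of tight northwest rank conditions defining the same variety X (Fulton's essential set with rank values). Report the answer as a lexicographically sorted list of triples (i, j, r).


Propagating the 17 rank bounds to every northwest block:

  i=1: 0 | 0 | 0 | 0 | 0 | 1 | 1 | 1
  i=2: 0 | 1 | 1 | 1 | 1 | 2 | 2 | 2
  i=3: 0 | 1 | 1 | 2 | 2 | 3 | 3 | 3
  i=4: 1 | 2 | 2 | 3 | 3 | 4 | 4 | 4
  i=5: 1 | 2 | 2 | 3 | 4 | 5 | 5 | 5
  i=6: 1 | 2 | 2 | 3 | 4 | 5 | 5 | 6
  i=7: 1 | 2 | 3 | 4 | 5 | 6 | 6 | 7
  i=8: 1 | 2 | 3 | 4 | 5 | 6 | 7 | 8

giving w = (6, 2, 4, 1, 5, 8, 3, 7) via Δ²R.

D(w) has 11 cells with 5 SE-corners; essential set:

[(1, 5, 0), (3, 1, 0), (3, 3, 1), (6, 3, 2), (6, 7, 5)]


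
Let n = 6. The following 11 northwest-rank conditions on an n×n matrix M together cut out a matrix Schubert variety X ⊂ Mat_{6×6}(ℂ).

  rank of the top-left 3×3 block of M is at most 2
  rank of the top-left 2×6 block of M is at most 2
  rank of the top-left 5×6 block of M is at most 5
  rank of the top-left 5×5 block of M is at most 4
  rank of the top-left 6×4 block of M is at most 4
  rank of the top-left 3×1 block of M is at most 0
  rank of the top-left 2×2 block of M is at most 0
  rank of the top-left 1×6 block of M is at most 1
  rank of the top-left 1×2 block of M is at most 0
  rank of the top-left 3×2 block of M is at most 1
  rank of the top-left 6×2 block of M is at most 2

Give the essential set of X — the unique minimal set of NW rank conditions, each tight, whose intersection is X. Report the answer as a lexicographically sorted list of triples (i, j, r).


Propagating the 11 rank bounds to every northwest block:

  i=1: 0  0  1  1  1  1
  i=2: 0  0  1  2  2  2
  i=3: 0  1  2  3  3  3
  i=4: 1  2  3  4  4  4
  i=5: 1  2  3  4  4  5
  i=6: 1  2  3  4  5  6

hence w(1..6) = (3, 4, 2, 1, 6, 5).

D(w) has 6 cells with 3 SE-corners; essential set:

[(2, 2, 0), (3, 1, 0), (5, 5, 4)]


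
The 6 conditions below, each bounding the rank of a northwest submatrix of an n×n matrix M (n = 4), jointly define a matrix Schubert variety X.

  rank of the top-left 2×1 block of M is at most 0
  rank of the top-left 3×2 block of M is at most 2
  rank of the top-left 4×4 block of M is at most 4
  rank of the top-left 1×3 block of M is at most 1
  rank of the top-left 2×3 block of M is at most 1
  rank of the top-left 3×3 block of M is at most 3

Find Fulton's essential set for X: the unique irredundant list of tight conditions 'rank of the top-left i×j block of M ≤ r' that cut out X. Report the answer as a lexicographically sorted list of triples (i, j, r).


Rank table r_w(4×4) implied by the 6 constraints:

  row 1: 0 1 1 1
  row 2: 0 1 1 2
  row 3: 1 2 2 3
  row 4: 1 2 3 4

hence w(1..4) = (2, 4, 1, 3).

ℓ(w)=3; the 2 essential cells (i,j,r):

[(2, 1, 0), (2, 3, 1)]


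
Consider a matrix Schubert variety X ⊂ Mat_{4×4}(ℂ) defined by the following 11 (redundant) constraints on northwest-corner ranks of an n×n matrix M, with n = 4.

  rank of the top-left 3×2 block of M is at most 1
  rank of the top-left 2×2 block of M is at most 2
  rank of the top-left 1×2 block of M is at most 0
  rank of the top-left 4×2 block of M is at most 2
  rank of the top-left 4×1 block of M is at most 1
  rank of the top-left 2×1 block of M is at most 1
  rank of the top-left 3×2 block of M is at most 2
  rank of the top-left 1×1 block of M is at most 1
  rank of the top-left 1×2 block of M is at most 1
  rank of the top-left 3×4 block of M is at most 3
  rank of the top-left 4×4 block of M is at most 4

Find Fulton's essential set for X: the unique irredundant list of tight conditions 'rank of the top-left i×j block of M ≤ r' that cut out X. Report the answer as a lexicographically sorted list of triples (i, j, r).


Computing R[i][j] = min implied NW-rank bound (n=4, 11 conditions):

  i=1: 0 0 1 1
  i=2: 1 1 2 2
  i=3: 1 1 2 3
  i=4: 1 2 3 4

hence w(1..4) = (3, 1, 4, 2).

2 SE-corners of the 3-cell Rothe diagram give Ess(w):

[(1, 2, 0), (3, 2, 1)]


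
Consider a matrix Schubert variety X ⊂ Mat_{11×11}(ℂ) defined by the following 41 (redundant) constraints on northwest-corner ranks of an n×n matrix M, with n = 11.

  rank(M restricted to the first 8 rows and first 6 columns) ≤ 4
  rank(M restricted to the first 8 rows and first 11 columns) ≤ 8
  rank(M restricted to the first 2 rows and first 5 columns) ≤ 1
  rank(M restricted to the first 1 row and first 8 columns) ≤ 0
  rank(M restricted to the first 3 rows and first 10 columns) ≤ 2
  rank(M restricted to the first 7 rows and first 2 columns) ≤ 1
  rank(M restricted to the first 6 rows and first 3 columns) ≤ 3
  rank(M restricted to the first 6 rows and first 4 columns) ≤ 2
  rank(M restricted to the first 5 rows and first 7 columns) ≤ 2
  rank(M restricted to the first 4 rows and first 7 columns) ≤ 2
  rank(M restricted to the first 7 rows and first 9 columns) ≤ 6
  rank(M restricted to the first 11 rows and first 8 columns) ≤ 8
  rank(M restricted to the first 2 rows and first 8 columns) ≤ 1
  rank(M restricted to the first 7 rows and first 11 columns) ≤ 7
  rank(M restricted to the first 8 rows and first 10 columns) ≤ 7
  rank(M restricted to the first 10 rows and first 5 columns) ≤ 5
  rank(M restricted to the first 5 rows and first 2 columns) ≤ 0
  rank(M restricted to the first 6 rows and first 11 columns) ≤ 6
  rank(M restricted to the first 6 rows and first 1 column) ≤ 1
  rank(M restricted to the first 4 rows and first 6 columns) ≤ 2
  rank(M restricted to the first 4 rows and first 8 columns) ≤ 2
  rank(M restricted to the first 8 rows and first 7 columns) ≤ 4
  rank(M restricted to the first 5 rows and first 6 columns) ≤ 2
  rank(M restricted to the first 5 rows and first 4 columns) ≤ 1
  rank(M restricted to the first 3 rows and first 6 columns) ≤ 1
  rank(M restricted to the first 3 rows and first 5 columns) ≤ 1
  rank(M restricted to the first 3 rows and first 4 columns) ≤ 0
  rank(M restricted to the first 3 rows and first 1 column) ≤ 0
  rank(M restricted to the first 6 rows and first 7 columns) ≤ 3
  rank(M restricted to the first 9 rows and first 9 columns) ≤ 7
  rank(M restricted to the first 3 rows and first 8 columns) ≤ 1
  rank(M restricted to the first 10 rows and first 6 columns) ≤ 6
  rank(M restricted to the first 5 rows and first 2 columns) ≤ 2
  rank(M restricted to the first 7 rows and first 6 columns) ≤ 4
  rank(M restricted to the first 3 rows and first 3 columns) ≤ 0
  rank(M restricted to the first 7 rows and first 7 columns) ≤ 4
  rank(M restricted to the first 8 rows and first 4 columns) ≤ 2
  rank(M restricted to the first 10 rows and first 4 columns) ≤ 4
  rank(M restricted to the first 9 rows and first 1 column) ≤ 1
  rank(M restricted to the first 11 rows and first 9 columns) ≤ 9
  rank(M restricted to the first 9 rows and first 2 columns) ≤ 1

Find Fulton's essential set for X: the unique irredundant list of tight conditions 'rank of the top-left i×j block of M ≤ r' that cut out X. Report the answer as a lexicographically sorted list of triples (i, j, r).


Reconstructing r_w from the 41 given conditions:

  0 0 0 0 0 0 0 0 1 1 1
  0 0 0 0 1 1 1 1 2 2 2
  0 0 0 0 1 1 1 1 2 2 3
  0 0 1 1 2 2 2 2 3 3 4
  0 0 1 1 2 2 2 3 4 4 5
  1 1 2 2 3 3 3 4 5 5 6
  1 1 2 2 3 4 4 5 6 6 7
  1 1 2 2 3 4 4 5 6 7 8
  1 1 2 3 4 5 5 6 7 8 9
  1 2 3 4 5 6 6 7 8 9 10
  1 2 3 4 5 6 7 8 9 10 11

giving w = (9, 5, 11, 3, 8, 1, 6, 10, 4, 2, 7) via Δ²R.

10 SE-corners of the 33-cell Rothe diagram give Ess(w):

[(1, 8, 0), (3, 4, 0), (3, 8, 1), (3, 10, 2), (5, 2, 0), (5, 4, 1), (5, 7, 2), (8, 4, 2), (8, 7, 4), (9, 2, 1)]


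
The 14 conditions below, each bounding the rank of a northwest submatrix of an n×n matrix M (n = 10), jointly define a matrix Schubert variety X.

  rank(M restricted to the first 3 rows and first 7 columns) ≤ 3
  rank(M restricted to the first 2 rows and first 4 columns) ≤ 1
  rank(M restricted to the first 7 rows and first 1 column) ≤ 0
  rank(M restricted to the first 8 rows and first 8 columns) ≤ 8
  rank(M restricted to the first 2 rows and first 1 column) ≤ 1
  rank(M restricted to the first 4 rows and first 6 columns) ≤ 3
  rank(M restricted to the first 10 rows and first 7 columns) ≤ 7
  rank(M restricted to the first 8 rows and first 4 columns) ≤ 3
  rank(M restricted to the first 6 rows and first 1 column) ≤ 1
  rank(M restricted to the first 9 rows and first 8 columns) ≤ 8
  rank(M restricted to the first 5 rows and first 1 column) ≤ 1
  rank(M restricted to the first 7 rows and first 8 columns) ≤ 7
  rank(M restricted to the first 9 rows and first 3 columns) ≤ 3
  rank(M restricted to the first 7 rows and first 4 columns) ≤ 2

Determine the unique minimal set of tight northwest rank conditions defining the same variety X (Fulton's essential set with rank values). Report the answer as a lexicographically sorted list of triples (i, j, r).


Reconstructing r_w from the 14 given conditions:

  i=1: 0 | 1 | 1 | 1 | 1 | 1 | 1 | 1 | 1 | 1
  i=2: 0 | 1 | 1 | 1 | 2 | 2 | 2 | 2 | 2 | 2
  i=3: 0 | 1 | 2 | 2 | 3 | 3 | 3 | 3 | 3 | 3
  i=4: 0 | 1 | 2 | 2 | 3 | 3 | 4 | 4 | 4 | 4
  i=5: 0 | 1 | 2 | 2 | 3 | 4 | 5 | 5 | 5 | 5
  i=6: 0 | 1 | 2 | 2 | 3 | 4 | 5 | 6 | 6 | 6
  i=7: 0 | 1 | 2 | 2 | 3 | 4 | 5 | 6 | 7 | 7
  i=8: 1 | 2 | 3 | 3 | 4 | 5 | 6 | 7 | 8 | 8
  i=9: 1 | 2 | 3 | 4 | 5 | 6 | 7 | 8 | 9 | 9
  i=10: 1 | 2 | 3 | 4 | 5 | 6 | 7 | 8 | 9 | 10

second differences of R give the permutation w = (2, 5, 3, 7, 6, 8, 9, 1, 4, 10).

4 SE-corners of the 14-cell Rothe diagram give Ess(w):

[(2, 4, 1), (4, 6, 3), (7, 1, 0), (7, 4, 2)]


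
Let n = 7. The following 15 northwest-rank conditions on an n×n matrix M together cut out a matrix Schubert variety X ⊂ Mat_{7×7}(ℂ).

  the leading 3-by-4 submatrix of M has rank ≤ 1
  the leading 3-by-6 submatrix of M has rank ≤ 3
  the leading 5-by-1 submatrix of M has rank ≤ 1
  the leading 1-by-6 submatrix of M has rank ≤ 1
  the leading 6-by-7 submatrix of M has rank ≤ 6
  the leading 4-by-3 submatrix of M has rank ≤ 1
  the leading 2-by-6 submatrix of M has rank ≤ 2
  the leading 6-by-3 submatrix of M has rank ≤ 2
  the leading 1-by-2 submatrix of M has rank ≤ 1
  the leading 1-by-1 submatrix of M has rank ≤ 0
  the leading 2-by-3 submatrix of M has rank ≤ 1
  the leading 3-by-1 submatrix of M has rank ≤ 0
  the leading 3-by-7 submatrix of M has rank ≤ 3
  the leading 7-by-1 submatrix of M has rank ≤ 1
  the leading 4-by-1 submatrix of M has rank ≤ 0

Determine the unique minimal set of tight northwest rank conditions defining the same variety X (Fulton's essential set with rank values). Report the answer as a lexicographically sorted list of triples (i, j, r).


The tightest implied rank at each (i,j), from the 15 conditions:

  i=1: 0 | 1 | 1 | 1 | 1 | 1 | 1
  i=2: 0 | 1 | 1 | 1 | 2 | 2 | 2
  i=3: 0 | 1 | 1 | 1 | 2 | 3 | 3
  i=4: 0 | 1 | 1 | 2 | 3 | 4 | 4
  i=5: 1 | 2 | 2 | 3 | 4 | 5 | 5
  i=6: 1 | 2 | 2 | 3 | 4 | 5 | 6
  i=7: 1 | 2 | 3 | 4 | 5 | 6 | 7

giving w = (2, 5, 6, 4, 1, 7, 3) via Δ²R.

D(w) has 10 cells with 4 SE-corners; essential set:

[(3, 4, 1), (4, 1, 0), (4, 3, 1), (6, 3, 2)]


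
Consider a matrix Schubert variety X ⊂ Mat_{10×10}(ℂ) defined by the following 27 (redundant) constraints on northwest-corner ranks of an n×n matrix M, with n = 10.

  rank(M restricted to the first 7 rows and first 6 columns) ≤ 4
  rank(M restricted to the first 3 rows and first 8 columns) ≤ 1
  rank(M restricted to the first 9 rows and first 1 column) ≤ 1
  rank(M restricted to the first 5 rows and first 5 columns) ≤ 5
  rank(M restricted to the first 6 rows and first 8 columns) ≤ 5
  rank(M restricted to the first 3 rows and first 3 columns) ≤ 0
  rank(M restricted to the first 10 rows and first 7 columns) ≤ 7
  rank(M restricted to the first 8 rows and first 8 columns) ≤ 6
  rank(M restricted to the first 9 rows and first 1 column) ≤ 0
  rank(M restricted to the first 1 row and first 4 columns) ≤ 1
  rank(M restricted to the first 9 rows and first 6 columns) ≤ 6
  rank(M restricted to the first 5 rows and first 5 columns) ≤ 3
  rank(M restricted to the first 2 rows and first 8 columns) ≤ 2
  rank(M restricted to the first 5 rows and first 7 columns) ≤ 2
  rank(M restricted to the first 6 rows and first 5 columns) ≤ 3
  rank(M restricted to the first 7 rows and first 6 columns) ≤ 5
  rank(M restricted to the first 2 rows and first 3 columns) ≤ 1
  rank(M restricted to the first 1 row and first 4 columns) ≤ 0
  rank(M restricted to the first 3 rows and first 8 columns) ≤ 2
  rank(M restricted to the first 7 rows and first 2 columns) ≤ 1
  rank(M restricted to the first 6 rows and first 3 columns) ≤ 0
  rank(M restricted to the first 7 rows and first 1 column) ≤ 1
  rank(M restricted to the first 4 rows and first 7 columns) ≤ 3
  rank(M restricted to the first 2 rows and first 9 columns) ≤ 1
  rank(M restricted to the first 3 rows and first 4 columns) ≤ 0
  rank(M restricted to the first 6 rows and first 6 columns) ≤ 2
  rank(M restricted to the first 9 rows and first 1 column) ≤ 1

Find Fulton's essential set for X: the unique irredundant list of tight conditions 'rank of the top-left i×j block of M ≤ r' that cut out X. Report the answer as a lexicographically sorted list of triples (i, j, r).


Rank table r_w(10×10) implied by the 27 constraints:

  R[1]: 0 0 0 0 1 1 1 1 1 1
  R[2]: 0 0 0 0 1 1 1 1 1 2
  R[3]: 0 0 0 0 1 1 1 1 2 3
  R[4]: 0 0 0 1 2 2 2 2 3 4
  R[5]: 0 0 0 1 2 2 2 3 4 5
  R[6]: 0 0 0 1 2 2 3 4 5 6
  R[7]: 0 1 1 2 3 3 4 5 6 7
  R[8]: 0 1 2 3 4 4 5 6 7 8
  R[9]: 0 1 2 3 4 5 6 7 8 9
  R[10]: 1 2 3 4 5 6 7 8 9 10

second differences of R give the permutation w = (5, 10, 9, 4, 8, 7, 2, 3, 6, 1).

ℓ(w)=34; the 7 essential cells (i,j,r):

[(2, 9, 1), (3, 4, 0), (3, 8, 1), (5, 7, 2), (6, 3, 0), (6, 6, 2), (9, 1, 0)]


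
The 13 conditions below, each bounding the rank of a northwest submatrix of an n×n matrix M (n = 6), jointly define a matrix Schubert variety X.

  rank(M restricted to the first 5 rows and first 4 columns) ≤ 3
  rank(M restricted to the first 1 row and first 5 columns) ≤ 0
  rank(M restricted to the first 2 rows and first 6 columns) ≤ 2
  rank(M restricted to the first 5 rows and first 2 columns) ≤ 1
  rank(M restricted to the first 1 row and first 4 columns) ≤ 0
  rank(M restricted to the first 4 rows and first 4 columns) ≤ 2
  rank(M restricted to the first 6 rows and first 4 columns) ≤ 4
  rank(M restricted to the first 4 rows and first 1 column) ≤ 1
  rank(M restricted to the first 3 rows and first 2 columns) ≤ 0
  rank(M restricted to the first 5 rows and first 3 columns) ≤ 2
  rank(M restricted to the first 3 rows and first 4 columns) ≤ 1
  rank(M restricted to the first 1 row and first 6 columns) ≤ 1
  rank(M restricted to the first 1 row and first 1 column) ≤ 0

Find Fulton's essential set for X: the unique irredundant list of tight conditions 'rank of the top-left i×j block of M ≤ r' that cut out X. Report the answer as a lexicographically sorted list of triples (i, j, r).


Reconstructing r_w from the 13 given conditions:

  i=1: 0 0 0 0 0 1
  i=2: 0 0 1 1 1 2
  i=3: 0 0 1 1 2 3
  i=4: 1 1 2 2 3 4
  i=5: 1 1 2 3 4 5
  i=6: 1 2 3 4 5 6

hence w(1..6) = (6, 3, 5, 1, 4, 2).

D(w) has 11 cells with 4 SE-corners; essential set:

[(1, 5, 0), (3, 2, 0), (3, 4, 1), (5, 2, 1)]


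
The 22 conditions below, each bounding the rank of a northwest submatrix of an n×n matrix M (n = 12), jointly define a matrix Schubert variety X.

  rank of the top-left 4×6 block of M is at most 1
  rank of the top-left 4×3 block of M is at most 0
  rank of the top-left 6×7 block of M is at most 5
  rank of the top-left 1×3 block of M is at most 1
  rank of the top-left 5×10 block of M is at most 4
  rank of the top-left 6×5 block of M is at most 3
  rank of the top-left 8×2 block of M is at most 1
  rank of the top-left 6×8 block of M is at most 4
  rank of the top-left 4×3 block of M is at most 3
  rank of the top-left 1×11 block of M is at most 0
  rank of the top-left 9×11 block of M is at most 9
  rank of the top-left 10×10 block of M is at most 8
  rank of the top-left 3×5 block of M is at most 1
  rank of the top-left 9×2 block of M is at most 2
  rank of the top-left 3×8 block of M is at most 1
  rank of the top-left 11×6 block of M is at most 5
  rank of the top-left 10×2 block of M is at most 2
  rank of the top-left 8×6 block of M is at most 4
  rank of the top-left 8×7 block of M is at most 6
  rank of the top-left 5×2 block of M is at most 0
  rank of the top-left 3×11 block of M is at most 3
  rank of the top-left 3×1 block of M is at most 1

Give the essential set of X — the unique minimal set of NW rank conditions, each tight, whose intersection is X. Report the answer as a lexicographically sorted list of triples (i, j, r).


Propagating the 22 rank bounds to every northwest block:

  R[1]: 0 | 0 | 0 | 0 | 0 | 0 | 0 | 0 | 0 | 0 | 0 | 1
  R[2]: 0 | 0 | 0 | 1 | 1 | 1 | 1 | 1 | 1 | 1 | 1 | 2
  R[3]: 0 | 0 | 0 | 1 | 1 | 1 | 1 | 1 | 2 | 2 | 2 | 3
  R[4]: 0 | 0 | 0 | 1 | 1 | 1 | 2 | 2 | 3 | 3 | 3 | 4
  R[5]: 0 | 0 | 1 | 2 | 2 | 2 | 3 | 3 | 4 | 4 | 4 | 5
  R[6]: 1 | 1 | 2 | 3 | 3 | 3 | 4 | 4 | 5 | 5 | 5 | 6
  R[7]: 1 | 1 | 2 | 3 | 4 | 4 | 5 | 5 | 6 | 6 | 6 | 7
  R[8]: 1 | 1 | 2 | 3 | 4 | 4 | 5 | 6 | 7 | 7 | 7 | 8
  R[9]: 1 | 2 | 3 | 4 | 5 | 5 | 6 | 7 | 8 | 8 | 8 | 9
  R[10]: 1 | 2 | 3 | 4 | 5 | 5 | 6 | 7 | 8 | 8 | 9 | 10
  R[11]: 1 | 2 | 3 | 4 | 5 | 5 | 6 | 7 | 8 | 9 | 10 | 11
  R[12]: 1 | 2 | 3 | 4 | 5 | 6 | 7 | 8 | 9 | 10 | 11 | 12

reading off 1-entries of Δ²R: w = (12, 4, 9, 7, 3, 1, 5, 8, 2, 11, 10, 6).

9 SE-corners of the 34-cell Rothe diagram give Ess(w):

[(1, 11, 0), (3, 8, 1), (4, 3, 0), (4, 6, 1), (5, 2, 0), (8, 2, 1), (8, 6, 4), (10, 10, 8), (11, 6, 5)]
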